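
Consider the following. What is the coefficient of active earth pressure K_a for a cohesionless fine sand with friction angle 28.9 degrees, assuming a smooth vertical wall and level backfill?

K_a = (1 − sin φ)/(1 + sin φ) = (1 − sin 28.9°)/(1 + sin 28.9°) = 0.3484.

0.348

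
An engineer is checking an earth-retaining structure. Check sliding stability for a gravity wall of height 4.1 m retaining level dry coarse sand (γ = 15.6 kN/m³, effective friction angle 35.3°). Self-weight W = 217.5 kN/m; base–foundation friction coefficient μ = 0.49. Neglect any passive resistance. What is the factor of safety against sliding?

K_a = tan²(45° − 35.3°/2) = 0.2675.
P_a = ½K_aγH² = 0.5×0.2675×15.6×4.1² = 35.08 kN/m, acting at H/3 = 1.367 m above the base.
FS_sliding = μW / P_a = 0.49×217.5 / 35.08 = 3.038.

3.04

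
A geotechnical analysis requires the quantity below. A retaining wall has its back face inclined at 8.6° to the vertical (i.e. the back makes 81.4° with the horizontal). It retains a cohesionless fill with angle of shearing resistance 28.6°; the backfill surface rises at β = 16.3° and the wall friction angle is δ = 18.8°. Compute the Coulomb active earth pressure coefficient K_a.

0.503

K_a = sin²(α+φ) / [sin²α · sin(α−δ) · (1 + √{sin(φ+δ)sin(φ−β) / (sin(α−δ)sin(α+β))})²].
With α = 81.4°, φ = 28.6°, δ = 18.8°, β = 16.3°: K_a = 0.5030.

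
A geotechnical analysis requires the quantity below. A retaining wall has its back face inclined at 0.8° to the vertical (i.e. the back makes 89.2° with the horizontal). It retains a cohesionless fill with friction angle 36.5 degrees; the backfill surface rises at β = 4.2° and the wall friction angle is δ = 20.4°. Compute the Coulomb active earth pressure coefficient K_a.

0.247

K_a = sin²(α+φ) / [sin²α · sin(α−δ) · (1 + √{sin(φ+δ)sin(φ−β) / (sin(α−δ)sin(α+β))})²].
With α = 89.2°, φ = 36.5°, δ = 20.4°, β = 4.2°: K_a = 0.2467.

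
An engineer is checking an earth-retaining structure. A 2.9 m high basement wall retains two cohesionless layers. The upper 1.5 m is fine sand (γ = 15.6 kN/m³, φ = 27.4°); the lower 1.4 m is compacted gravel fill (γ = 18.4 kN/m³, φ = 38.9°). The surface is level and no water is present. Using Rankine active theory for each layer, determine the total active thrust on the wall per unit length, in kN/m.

18.1 kN/m

K_a1 = tan²(45°−27.4°/2) = 0.3697; K_a2 = tan²(45°−38.9°/2) = 0.2285.
Layer 1: σ at base = K_a1 γ₁ h₁ = 8.650 kPa; P₁ = ½×8.650×1.5 = 6.488.
Layer 2: σ_v at top = γ₁h₁ = 23.40; σ_h top = K_a2×23.40 = 5.348; σ_h base = K_a2×(23.40+18.4×1.4) = 11.23.
P₂ = ½(5.348+11.23)×1.4 = 11.61. Total P_a = 6.488+11.61 = 18.10 kN/m.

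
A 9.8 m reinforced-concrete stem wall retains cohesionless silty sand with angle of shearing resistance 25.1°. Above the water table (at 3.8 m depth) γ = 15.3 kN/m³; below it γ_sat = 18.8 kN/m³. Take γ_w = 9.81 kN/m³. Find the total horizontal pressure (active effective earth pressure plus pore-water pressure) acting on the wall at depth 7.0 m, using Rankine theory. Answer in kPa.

66.5 kPa

K_a = (1 − sin φ)/(1 + sin φ) = 0.4043.
γ' = 18.8 − 9.81 = 8.990 kN/m³.
Effective vertical stress at 7.0 m: σ'_v = 15.3×3.8 + 8.990×3.20 = 86.91 kPa.
σ'_h = K_a σ'_v = 0.4043 × 86.91 = 35.14 kPa; u = γ_w × 3.20 = 31.39 kPa.
Total σ_h = 35.14 + 31.39 = 66.53 kPa.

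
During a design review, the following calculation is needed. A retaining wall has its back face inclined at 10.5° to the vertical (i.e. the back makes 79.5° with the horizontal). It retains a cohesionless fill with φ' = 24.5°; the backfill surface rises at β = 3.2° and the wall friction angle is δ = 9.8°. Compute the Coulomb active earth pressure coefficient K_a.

0.481

K_a = sin²(α+φ) / [sin²α · sin(α−δ) · (1 + √{sin(φ+δ)sin(φ−β) / (sin(α−δ)sin(α+β))})²].
With α = 79.5°, φ = 24.5°, δ = 9.8°, β = 3.2°: K_a = 0.4811.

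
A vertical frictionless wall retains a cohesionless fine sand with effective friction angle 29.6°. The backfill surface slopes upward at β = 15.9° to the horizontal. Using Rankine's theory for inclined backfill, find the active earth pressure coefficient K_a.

0.386

K_a = cos β · (cos β − √(cos²β − cos²φ)) / (cos β + √(cos²β − cos²φ)).
cos β = 0.9617, cos φ = 0.8695, √(cos²β − cos²φ) = 0.4110.
K_a = 0.9617 × (0.9617 − 0.4110)/(0.9617 + 0.4110) = 0.3858.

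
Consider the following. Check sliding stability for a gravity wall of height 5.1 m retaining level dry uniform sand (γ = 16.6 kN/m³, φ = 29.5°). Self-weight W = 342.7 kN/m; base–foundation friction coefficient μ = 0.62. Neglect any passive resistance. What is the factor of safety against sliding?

K_a = tan²(45° − 29.5°/2) = 0.3401.
P_a = ½K_aγH² = 0.5×0.3401×16.6×5.1² = 73.42 kN/m, acting at H/3 = 1.700 m above the base.
FS_sliding = μW / P_a = 0.62×342.7 / 73.42 = 2.894.

2.89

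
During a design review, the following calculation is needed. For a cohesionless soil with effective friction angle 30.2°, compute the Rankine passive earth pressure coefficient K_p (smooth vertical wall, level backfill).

3.02

K_p = (1 + sin φ)/(1 − sin φ) = tan²(45° + 30.2°/2) = 3.024.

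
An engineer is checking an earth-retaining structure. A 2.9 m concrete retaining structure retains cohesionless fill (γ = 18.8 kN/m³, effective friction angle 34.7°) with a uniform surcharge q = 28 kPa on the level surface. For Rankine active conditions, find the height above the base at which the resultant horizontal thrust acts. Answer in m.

K_a = 0.2745.
Triangular part P₁ = ½K_aγH² = 21.70 at H/3 = 0.9667 m; rectangular part P₂ = K_a q H = 22.29 at H/2 = 1.450 m.
ȳ = (P₁·0.9667 + P₂·1.450)/(P₁+P₂) = 1.212 m.

1.21 m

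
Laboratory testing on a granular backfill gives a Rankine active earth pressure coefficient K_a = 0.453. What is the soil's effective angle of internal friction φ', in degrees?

K_a = tan²(45° − φ/2) ⇒ 45° − φ/2 = arctan(√0.453) = 33.94°.
φ = 2(45° − 33.94°) = 22.11°.

22.1°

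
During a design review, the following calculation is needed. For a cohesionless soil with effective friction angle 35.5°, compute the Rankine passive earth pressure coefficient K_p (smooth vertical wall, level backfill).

3.77

K_p = (1 + sin φ)/(1 − sin φ) = tan²(45° + 35.5°/2) = 3.770.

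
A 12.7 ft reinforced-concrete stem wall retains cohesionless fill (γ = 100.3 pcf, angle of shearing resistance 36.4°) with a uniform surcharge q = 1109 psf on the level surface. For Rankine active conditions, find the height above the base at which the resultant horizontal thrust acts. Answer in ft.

5.58 ft

K_a = 0.2552.
Triangular part P₁ = ½K_aγH² = 2064 at H/3 = 4.233 ft; rectangular part P₂ = K_a q H = 3594 at H/2 = 6.350 ft.
ȳ = (P₁·4.233 + P₂·6.350)/(P₁+P₂) = 5.578 ft.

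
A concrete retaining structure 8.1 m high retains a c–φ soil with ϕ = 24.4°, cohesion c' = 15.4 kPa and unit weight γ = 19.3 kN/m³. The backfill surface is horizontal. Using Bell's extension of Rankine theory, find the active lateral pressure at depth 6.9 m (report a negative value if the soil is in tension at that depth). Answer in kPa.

K_a = (1 − sin φ)/(1 + sin φ) = 0.4153.
σ_a = K_a γ z − 2c√K_a = 0.4153×19.3×6.9 − 2×15.4×0.6445 = 35.46 kPa.

35.5 kPa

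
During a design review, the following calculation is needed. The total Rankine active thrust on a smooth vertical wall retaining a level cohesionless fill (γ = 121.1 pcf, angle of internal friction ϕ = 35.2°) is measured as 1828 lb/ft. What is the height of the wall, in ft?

10.6 ft

K_a = 0.2687. P_a = ½ K_a γ H² ⇒ H = √(2P_a/(K_a γ)).
H = √(2×1828/(0.2687×121.1)) = 10.60 ft.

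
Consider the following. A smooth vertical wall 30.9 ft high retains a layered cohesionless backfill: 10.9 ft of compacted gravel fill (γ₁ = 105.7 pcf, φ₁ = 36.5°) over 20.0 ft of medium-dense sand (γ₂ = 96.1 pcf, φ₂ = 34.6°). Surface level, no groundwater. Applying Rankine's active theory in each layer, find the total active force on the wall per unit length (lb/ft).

13200 lb/ft

K_a1 = tan²(45°−36.5°/2) = 0.2541; K_a2 = tan²(45°−34.6°/2) = 0.2756.
Layer 1: σ at base = K_a1 γ₁ h₁ = 292.7 psf; P₁ = ½×292.7×10.9 = 1595.
Layer 2: σ_v at top = γ₁h₁ = 1152; σ_h top = K_a2×1152 = 317.6; σ_h base = K_a2×(1152+96.1×20.0) = 847.3.
P₂ = ½(317.6+847.3)×20.0 = 11650. Total P_a = 1595+11650 = 13240 lb/ft.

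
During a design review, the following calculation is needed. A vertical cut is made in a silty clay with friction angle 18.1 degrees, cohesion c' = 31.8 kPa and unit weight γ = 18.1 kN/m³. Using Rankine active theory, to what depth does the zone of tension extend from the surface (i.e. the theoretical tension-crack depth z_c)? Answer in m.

4.85 m

K_a = tan²(45° − 18.1°/2) = 0.5259; √K_a = 0.7252.
The active pressure is zero where K_a γ z = 2c√K_a, so z_c = 2c/(γ√K_a) = 2×31.8/(18.1×0.7252) = 4.845 m.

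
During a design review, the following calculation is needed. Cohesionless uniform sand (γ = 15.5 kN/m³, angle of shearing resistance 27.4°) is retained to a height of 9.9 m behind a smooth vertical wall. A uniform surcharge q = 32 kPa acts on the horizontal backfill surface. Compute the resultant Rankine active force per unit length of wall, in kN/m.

K_a = tan²(45° − φ/2) = 0.3697.
Soil triangle: ½ K_a γ H² = 0.5×0.3697×15.5×9.9² = 280.8 kN/m.
Surcharge rectangle: K_a q H = 0.3697×32×9.9 = 117.1 kN/m.
Total = 280.8 + 117.1 = 397.9 kN/m.

398 kN/m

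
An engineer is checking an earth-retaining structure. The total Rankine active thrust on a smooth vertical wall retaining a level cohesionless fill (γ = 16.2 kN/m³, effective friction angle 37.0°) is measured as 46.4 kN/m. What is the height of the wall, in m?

K_a = 0.2486. P_a = ½ K_a γ H² ⇒ H = √(2P_a/(K_a γ)).
H = √(2×46.4/(0.2486×16.2)) = 4.800 m.

4.80 m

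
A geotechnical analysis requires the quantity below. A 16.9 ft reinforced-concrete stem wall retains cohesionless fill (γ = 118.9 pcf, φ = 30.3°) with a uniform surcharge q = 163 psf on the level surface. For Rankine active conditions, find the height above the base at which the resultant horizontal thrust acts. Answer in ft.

K_a = 0.3293.
Triangular part P₁ = ½K_aγH² = 5592 at H/3 = 5.633 ft; rectangular part P₂ = K_a q H = 907.2 at H/2 = 8.450 ft.
ȳ = (P₁·5.633 + P₂·8.450)/(P₁+P₂) = 6.027 ft.

6.03 ft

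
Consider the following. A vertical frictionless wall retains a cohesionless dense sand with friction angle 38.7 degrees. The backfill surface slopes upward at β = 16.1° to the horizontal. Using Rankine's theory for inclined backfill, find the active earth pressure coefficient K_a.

K_a = cos β · (cos β − √(cos²β − cos²φ)) / (cos β + √(cos²β − cos²φ)).
cos β = 0.9608, cos φ = 0.7804, √(cos²β − cos²φ) = 0.5604.
K_a = 0.9608 × (0.9608 − 0.5604)/(0.9608 + 0.5604) = 0.2529.

0.253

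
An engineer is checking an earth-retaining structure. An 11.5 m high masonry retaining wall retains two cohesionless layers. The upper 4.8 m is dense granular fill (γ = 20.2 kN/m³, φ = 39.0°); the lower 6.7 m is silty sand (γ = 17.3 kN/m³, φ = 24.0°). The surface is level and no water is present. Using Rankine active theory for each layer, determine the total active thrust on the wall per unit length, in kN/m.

491 kN/m

K_a1 = tan²(45°−39.0°/2) = 0.2275; K_a2 = tan²(45°−24.0°/2) = 0.4217.
Layer 1: σ at base = K_a1 γ₁ h₁ = 22.06 kPa; P₁ = ½×22.06×4.8 = 52.94.
Layer 2: σ_v at top = γ₁h₁ = 96.96; σ_h top = K_a2×96.96 = 40.89; σ_h base = K_a2×(96.96+17.3×6.7) = 89.77.
P₂ = ½(40.89+89.77)×6.7 = 437.7. Total P_a = 52.94+437.7 = 490.7 kN/m.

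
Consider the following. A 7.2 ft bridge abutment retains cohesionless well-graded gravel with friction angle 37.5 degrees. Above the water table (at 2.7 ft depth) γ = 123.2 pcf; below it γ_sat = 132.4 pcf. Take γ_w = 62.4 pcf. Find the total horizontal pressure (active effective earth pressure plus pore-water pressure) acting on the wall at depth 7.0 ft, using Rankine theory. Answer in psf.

K_a = (1 − sin φ)/(1 + sin φ) = 0.2432.
γ' = 132.4 − 62.4 = 70.00 pcf.
Effective vertical stress at 7.0 ft: σ'_v = 123.2×2.7 + 70.00×4.30 = 633.6 psf.
σ'_h = K_a σ'_v = 0.2432 × 633.6 = 154.1 psf; u = γ_w × 4.30 = 268.3 psf.
Total σ_h = 154.1 + 268.3 = 422.4 psf.

422 psf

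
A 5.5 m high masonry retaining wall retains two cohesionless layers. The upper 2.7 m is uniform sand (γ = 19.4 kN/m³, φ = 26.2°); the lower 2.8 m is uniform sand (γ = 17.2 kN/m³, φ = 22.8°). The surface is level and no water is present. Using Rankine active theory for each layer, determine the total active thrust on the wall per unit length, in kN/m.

122 kN/m

K_a1 = tan²(45°−26.2°/2) = 0.3874; K_a2 = tan²(45°−22.8°/2) = 0.4414.
Layer 1: σ at base = K_a1 γ₁ h₁ = 20.29 kPa; P₁ = ½×20.29×2.7 = 27.40.
Layer 2: σ_v at top = γ₁h₁ = 52.38; σ_h top = K_a2×52.38 = 23.12; σ_h base = K_a2×(52.38+17.2×2.8) = 44.38.
P₂ = ½(23.12+44.38)×2.8 = 94.50. Total P_a = 27.40+94.50 = 121.9 kN/m.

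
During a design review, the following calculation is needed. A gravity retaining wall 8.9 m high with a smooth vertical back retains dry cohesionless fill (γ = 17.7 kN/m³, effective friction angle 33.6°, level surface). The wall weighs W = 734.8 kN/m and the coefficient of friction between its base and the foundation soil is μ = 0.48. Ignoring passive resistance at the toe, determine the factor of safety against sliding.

1.75

K_a = tan²(45° − 33.6°/2) = 0.2875.
P_a = ½K_aγH² = 0.5×0.2875×17.7×8.9² = 201.5 kN/m, acting at H/3 = 2.967 m above the base.
FS_sliding = μW / P_a = 0.48×734.8 / 201.5 = 1.750.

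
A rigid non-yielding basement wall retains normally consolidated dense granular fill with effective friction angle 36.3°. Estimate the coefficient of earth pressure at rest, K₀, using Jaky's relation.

0.408

K₀ = 1 − sin φ' = 1 − sin 36.3° = 0.4080.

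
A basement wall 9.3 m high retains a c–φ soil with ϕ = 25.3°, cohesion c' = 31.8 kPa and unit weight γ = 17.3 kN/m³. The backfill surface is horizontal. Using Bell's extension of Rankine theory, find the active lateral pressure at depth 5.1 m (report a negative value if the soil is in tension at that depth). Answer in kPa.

-4.89 kPa

K_a = (1 − sin φ)/(1 + sin φ) = 0.4012.
σ_a = K_a γ z − 2c√K_a = 0.4012×17.3×5.1 − 2×31.8×0.6334 = -4.887 kPa.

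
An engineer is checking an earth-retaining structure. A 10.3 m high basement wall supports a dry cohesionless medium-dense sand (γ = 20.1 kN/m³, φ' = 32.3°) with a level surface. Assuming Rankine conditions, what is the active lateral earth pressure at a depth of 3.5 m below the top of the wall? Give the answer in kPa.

21.3 kPa

K_a = (1 − sin φ)/(1 + sin φ) = 0.3035.
σ_h = K_a γ z = 0.3035 × 20.1 × 3.5 = 21.35 kPa.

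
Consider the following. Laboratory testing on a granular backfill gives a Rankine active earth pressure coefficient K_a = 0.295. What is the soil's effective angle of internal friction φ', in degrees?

33.0°

K_a = tan²(45° − φ/2) ⇒ 45° − φ/2 = arctan(√0.295) = 28.51°.
φ = 2(45° − 28.51°) = 32.98°.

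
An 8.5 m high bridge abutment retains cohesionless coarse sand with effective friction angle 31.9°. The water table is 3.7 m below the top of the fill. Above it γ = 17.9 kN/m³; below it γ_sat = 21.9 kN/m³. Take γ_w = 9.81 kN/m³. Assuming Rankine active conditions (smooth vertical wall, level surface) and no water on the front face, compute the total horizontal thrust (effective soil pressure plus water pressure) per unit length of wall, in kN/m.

K_a = tan²(45° − φ/2) = 0.3085.
γ' = 21.9 − 9.81 = 12.09 kN/m³. Depth below WT = 4.8 m.
σ'_h at WT = K_a γ d_w = 20.43 kPa; at base = 20.43 + K_a γ' × 4.8 = 38.34 kPa.
P₁ (0–3.7 m) = ½×20.43×3.7 = 37.80. P₂ (3.7–8.5 m) = ½(20.43+38.34)×4.8 = 141.1.
P_w = ½ γ_w h₂² = 0.5×9.81×4.8² = 113.0. Total = 37.80+141.1+113.0 = 291.9 kN/m.

292 kN/m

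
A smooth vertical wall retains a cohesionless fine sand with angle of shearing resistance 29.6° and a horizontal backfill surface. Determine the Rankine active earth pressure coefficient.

0.339

K_a = tan²(45° − φ/2) = tan²(30.20°) = 0.3387.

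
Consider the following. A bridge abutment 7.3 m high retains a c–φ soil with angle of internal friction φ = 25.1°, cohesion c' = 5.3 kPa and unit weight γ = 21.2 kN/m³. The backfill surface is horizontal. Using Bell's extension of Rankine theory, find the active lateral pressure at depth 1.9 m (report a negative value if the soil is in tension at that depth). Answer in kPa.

9.55 kPa

K_a = (1 − sin φ)/(1 + sin φ) = 0.4043.
σ_a = K_a γ z − 2c√K_a = 0.4043×21.2×1.9 − 2×5.3×0.6358 = 9.545 kPa.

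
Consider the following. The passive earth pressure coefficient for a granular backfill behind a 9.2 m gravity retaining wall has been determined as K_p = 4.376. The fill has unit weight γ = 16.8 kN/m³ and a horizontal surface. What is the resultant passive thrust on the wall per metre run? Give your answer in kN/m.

P = ½ K_p γ H² = 0.5 × 4.376 × 16.8 × 9.2² = 3111 kN/m.

3110 kN/m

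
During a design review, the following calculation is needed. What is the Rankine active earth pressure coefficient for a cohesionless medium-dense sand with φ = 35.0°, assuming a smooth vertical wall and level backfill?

0.271

K_a = tan²(45° − φ/2) = tan²(27.50°) = 0.2710.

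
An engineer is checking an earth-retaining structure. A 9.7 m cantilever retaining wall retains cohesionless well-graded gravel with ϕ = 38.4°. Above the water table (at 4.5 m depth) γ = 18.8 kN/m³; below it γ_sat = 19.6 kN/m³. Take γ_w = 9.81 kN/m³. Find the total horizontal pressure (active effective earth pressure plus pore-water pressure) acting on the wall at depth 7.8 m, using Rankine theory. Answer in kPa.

K_a = (1 − sin φ)/(1 + sin φ) = 0.2337.
γ' = 19.6 − 9.81 = 9.790 kN/m³.
Effective vertical stress at 7.8 m: σ'_v = 18.8×4.5 + 9.790×3.30 = 116.9 kPa.
σ'_h = K_a σ'_v = 0.2337 × 116.9 = 27.32 kPa; u = γ_w × 3.30 = 32.37 kPa.
Total σ_h = 27.32 + 32.37 = 59.69 kPa.

59.7 kPa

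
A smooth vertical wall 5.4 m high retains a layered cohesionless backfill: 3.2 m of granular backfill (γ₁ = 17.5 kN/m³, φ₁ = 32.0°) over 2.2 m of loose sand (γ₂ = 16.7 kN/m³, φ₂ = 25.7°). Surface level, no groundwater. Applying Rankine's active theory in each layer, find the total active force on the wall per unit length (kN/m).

K_a1 = tan²(45°−32.0°/2) = 0.3073; K_a2 = tan²(45°−25.7°/2) = 0.3950.
Layer 1: σ at base = K_a1 γ₁ h₁ = 17.21 kPa; P₁ = ½×17.21×3.2 = 27.53.
Layer 2: σ_v at top = γ₁h₁ = 56.00; σ_h top = K_a2×56.00 = 22.12; σ_h base = K_a2×(56.00+16.7×2.2) = 36.64.
P₂ = ½(22.12+36.64)×2.2 = 64.63. Total P_a = 27.53+64.63 = 92.16 kN/m.

92.2 kN/m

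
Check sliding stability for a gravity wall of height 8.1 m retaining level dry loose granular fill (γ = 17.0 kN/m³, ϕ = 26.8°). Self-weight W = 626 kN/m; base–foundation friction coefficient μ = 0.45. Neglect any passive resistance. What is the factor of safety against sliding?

K_a = tan²(45° − 26.8°/2) = 0.3785.
P_a = ½K_aγH² = 0.5×0.3785×17.0×8.1² = 211.1 kN/m, acting at H/3 = 2.700 m above the base.
FS_sliding = μW / P_a = 0.45×626 / 211.1 = 1.335.

1.33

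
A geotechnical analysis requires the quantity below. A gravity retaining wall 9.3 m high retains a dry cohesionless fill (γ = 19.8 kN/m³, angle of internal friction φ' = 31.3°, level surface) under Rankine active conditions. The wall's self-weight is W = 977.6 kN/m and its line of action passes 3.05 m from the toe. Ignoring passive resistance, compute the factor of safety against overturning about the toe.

K_a = tan²(45° − 31.3°/2) = 0.3162.
P_a = ½K_aγH² = 0.5×0.3162×19.8×9.3² = 270.8 kN/m, acting at H/3 = 3.100 m above the base.
Overturning moment M_o = P_a × H/3 = 270.8 × 3.100 = 839.3.
Resisting moment M_r = W × 3.05 = 977.6 × 3.05 = 2982.
FS_overturning = M_r/M_o = 2982/839.3 = 3.552.

3.55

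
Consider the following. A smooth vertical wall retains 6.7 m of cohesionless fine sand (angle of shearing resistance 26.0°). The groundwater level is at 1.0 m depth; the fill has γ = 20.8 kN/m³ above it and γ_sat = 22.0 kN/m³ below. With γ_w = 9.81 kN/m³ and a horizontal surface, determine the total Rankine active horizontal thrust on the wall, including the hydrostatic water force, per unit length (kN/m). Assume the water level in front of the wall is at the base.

287 kN/m

K_a = tan²(45° − φ/2) = 0.3905.
γ' = 22.0 − 9.81 = 12.19 kN/m³. Depth below WT = 5.7 m.
σ'_h at WT = K_a γ d_w = 8.122 kPa; at base = 8.122 + K_a γ' × 5.7 = 35.25 kPa.
P₁ (0–1.0 m) = ½×8.122×1.0 = 4.061. P₂ (1.0–6.7 m) = ½(8.122+35.25)×5.7 = 123.6.
P_w = ½ γ_w h₂² = 0.5×9.81×5.7² = 159.4. Total = 4.061+123.6+159.4 = 287.0 kN/m.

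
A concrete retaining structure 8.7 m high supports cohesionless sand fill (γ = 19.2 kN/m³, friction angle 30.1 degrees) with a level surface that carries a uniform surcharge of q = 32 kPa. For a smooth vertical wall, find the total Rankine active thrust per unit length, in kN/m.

334 kN/m

K_a = tan²(45° − φ/2) = 0.3320.
Soil triangle: ½ K_a γ H² = 0.5×0.3320×19.2×8.7² = 241.2 kN/m.
Surcharge rectangle: K_a q H = 0.3320×32×8.7 = 92.43 kN/m.
Total = 241.2 + 92.43 = 333.7 kN/m.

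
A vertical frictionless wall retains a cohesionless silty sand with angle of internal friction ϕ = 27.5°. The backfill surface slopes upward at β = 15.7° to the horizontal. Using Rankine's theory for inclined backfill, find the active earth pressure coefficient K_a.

0.424

K_a = cos β · (cos β − √(cos²β − cos²φ)) / (cos β + √(cos²β − cos²φ)).
cos β = 0.9627, cos φ = 0.8870, √(cos²β − cos²φ) = 0.3741.
K_a = 0.9627 × (0.9627 − 0.3741)/(0.9627 + 0.3741) = 0.4238.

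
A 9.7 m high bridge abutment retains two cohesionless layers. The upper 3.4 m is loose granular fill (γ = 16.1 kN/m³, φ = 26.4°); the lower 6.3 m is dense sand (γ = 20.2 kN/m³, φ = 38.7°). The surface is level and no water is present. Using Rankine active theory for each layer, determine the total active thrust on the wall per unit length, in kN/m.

K_a1 = tan²(45°−26.4°/2) = 0.3844; K_a2 = tan²(45°−38.7°/2) = 0.2306.
Layer 1: σ at base = K_a1 γ₁ h₁ = 21.04 kPa; P₁ = ½×21.04×3.4 = 35.77.
Layer 2: σ_v at top = γ₁h₁ = 54.74; σ_h top = K_a2×54.74 = 12.62; σ_h base = K_a2×(54.74+20.2×6.3) = 41.97.
P₂ = ½(12.62+41.97)×6.3 = 172.0. Total P_a = 35.77+172.0 = 207.7 kN/m.

208 kN/m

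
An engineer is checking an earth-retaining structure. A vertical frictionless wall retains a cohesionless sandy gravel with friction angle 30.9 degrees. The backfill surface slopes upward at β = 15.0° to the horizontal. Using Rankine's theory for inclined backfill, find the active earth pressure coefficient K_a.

0.358

K_a = cos β · (cos β − √(cos²β − cos²φ)) / (cos β + √(cos²β − cos²φ)).
cos β = 0.9659, cos φ = 0.8581, √(cos²β − cos²φ) = 0.4436.
K_a = 0.9659 × (0.9659 − 0.4436)/(0.9659 + 0.4436) = 0.3580.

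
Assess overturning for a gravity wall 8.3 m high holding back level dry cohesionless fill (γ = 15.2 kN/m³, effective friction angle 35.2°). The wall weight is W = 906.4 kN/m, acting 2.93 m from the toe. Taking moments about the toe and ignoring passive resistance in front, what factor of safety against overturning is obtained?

6.82

K_a = tan²(45° − 35.2°/2) = 0.2687.
P_a = ½K_aγH² = 0.5×0.2687×15.2×8.3² = 140.7 kN/m, acting at H/3 = 2.767 m above the base.
Overturning moment M_o = P_a × H/3 = 140.7 × 2.767 = 389.2.
Resisting moment M_r = W × 2.93 = 906.4 × 2.93 = 2656.
FS_overturning = M_r/M_o = 2656/389.2 = 6.824.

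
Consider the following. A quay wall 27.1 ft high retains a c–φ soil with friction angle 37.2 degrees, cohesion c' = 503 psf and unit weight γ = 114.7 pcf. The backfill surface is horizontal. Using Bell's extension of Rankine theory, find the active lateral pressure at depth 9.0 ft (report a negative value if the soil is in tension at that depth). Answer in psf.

K_a = (1 − sin φ)/(1 + sin φ) = 0.2464.
σ_a = K_a γ z − 2c√K_a = 0.2464×114.7×9.0 − 2×503×0.4964 = -245.0 psf.

-245 psf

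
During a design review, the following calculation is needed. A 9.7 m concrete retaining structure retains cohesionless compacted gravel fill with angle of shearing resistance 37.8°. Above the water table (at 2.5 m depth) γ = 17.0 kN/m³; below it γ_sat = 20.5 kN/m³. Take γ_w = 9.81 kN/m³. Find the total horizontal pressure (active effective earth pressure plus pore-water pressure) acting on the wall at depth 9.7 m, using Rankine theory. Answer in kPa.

K_a = (1 − sin φ)/(1 + sin φ) = 0.2400.
γ' = 20.5 − 9.81 = 10.69 kN/m³.
Effective vertical stress at 9.7 m: σ'_v = 17.0×2.5 + 10.69×7.20 = 119.5 kPa.
σ'_h = K_a σ'_v = 0.2400 × 119.5 = 28.67 kPa; u = γ_w × 7.20 = 70.63 kPa.
Total σ_h = 28.67 + 70.63 = 99.30 kPa.

99.3 kPa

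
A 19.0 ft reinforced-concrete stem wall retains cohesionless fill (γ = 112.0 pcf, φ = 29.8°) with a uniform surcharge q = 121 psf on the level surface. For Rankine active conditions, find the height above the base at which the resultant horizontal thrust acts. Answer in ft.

K_a = 0.3360.
Triangular part P₁ = ½K_aγH² = 6793 at H/3 = 6.333 ft; rectangular part P₂ = K_a q H = 772.5 at H/2 = 9.500 ft.
ȳ = (P₁·6.333 + P₂·9.500)/(P₁+P₂) = 6.657 ft.

6.66 ft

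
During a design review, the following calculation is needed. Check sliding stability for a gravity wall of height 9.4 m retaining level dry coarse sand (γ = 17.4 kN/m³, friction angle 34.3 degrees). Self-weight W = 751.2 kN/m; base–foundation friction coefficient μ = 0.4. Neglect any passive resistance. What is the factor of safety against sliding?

1.40

K_a = tan²(45° − 34.3°/2) = 0.2792.
P_a = ½K_aγH² = 0.5×0.2792×17.4×9.4² = 214.6 kN/m, acting at H/3 = 3.133 m above the base.
FS_sliding = μW / P_a = 0.4×751.2 / 214.6 = 1.400.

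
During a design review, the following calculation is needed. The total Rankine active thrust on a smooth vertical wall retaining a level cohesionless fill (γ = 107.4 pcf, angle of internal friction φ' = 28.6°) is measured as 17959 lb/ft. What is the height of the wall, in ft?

K_a = 0.3525. P_a = ½ K_a γ H² ⇒ H = √(2P_a/(K_a γ)).
H = √(2×17959/(0.3525×107.4)) = 30.80 ft.

30.8 ft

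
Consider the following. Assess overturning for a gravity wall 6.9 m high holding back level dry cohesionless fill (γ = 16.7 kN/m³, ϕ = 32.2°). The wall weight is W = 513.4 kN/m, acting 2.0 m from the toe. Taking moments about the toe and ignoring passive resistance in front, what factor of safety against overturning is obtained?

K_a = tan²(45° − 32.2°/2) = 0.3047.
P_a = ½K_aγH² = 0.5×0.3047×16.7×6.9² = 121.1 kN/m, acting at H/3 = 2.300 m above the base.
Overturning moment M_o = P_a × H/3 = 121.1 × 2.300 = 278.6.
Resisting moment M_r = W × 2.0 = 513.4 × 2.0 = 1027.
FS_overturning = M_r/M_o = 1027/278.6 = 3.685.

3.69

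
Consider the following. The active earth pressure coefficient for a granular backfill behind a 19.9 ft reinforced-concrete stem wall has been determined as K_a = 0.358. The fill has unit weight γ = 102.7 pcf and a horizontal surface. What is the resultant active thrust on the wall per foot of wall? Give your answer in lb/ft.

P = ½ K_a γ H² = 0.5 × 0.358 × 102.7 × 19.9² = 7280 lb/ft.

7280 lb/ft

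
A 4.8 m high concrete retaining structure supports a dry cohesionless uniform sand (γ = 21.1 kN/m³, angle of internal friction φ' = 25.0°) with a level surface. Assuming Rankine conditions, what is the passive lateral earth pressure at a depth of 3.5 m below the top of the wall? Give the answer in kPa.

K_p = (1 + sin φ)/(1 − sin φ) = 2.464.
σ_h = K_p γ z = 2.464 × 21.1 × 3.5 = 182.0 kPa.

182 kPa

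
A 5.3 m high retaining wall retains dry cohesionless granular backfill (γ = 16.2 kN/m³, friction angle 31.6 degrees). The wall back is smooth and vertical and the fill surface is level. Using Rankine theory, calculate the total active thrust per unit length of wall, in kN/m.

71.1 kN/m

K_a = tan²(45° − φ/2) = 0.3123.
P_a = ½ K_a γ H² = 0.5 × 0.3123 × 16.2 × 5.3² = 71.07 kN/m.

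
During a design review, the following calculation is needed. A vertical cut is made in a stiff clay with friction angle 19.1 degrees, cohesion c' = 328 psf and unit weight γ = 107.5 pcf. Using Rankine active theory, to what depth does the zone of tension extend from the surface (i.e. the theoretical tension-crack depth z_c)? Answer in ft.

8.57 ft

K_a = tan²(45° − 19.1°/2) = 0.5069; √K_a = 0.7120.
The active pressure is zero where K_a γ z = 2c√K_a, so z_c = 2c/(γ√K_a) = 2×328/(107.5×0.7120) = 8.571 ft.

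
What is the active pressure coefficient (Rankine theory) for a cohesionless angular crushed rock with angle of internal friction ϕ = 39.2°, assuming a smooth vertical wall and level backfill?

0.225

K_a = (1 − sin φ)/(1 + sin φ) = (1 − sin 39.2°)/(1 + sin 39.2°) = 0.2255.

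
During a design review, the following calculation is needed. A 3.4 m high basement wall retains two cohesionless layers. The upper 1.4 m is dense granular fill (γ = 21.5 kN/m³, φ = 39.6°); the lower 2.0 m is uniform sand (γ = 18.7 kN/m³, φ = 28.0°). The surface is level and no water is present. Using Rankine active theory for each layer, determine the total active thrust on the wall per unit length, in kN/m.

K_a1 = tan²(45°−39.6°/2) = 0.2214; K_a2 = tan²(45°−28.0°/2) = 0.3610.
Layer 1: σ at base = K_a1 γ₁ h₁ = 6.665 kPa; P₁ = ½×6.665×1.4 = 4.666.
Layer 2: σ_v at top = γ₁h₁ = 30.10; σ_h top = K_a2×30.10 = 10.87; σ_h base = K_a2×(30.10+18.7×2.0) = 24.37.
P₂ = ½(10.87+24.37)×2.0 = 35.24. Total P_a = 4.666+35.24 = 39.90 kN/m.

39.9 kN/m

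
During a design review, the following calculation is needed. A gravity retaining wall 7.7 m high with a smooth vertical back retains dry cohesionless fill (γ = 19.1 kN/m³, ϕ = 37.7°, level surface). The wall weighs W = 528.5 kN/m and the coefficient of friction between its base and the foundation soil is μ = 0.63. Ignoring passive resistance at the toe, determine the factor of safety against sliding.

2.44

K_a = tan²(45° − 37.7°/2) = 0.2411.
P_a = ½K_aγH² = 0.5×0.2411×19.1×7.7² = 136.5 kN/m, acting at H/3 = 2.567 m above the base.
FS_sliding = μW / P_a = 0.63×528.5 / 136.5 = 2.439.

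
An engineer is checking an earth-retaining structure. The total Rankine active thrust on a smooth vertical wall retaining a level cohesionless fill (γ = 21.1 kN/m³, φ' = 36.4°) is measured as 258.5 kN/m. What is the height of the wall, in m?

9.80 m

K_a = 0.2552. P_a = ½ K_a γ H² ⇒ H = √(2P_a/(K_a γ)).
H = √(2×258.5/(0.2552×21.1)) = 9.799 m.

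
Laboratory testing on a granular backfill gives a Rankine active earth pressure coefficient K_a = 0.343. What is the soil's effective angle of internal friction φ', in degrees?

K_a = tan²(45° − φ/2) ⇒ 45° − φ/2 = arctan(√0.343) = 30.36°.
φ = 2(45° − 30.36°) = 29.29°.

29.3°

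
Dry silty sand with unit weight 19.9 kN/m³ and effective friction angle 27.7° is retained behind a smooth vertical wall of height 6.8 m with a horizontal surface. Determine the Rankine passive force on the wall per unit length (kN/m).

K_p = tan²(45° + φ/2) = 2.737.
P_p = ½ K_p γ H² = 0.5 × 2.737 × 19.9 × 6.8² = 1259 kN/m.

1260 kN/m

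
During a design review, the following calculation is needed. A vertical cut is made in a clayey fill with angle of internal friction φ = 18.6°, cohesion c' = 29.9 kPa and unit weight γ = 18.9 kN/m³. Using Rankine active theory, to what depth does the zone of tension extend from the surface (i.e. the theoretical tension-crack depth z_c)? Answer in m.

4.40 m

K_a = tan²(45° − 18.6°/2) = 0.5163; √K_a = 0.7186.
The active pressure is zero where K_a γ z = 2c√K_a, so z_c = 2c/(γ√K_a) = 2×29.9/(18.9×0.7186) = 4.403 m.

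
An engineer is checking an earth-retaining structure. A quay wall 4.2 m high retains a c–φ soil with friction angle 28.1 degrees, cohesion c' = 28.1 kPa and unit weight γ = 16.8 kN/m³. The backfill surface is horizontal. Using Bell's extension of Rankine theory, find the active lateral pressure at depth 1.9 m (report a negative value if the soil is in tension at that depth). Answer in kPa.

K_a = (1 − sin φ)/(1 + sin φ) = 0.3596.
σ_a = K_a γ z − 2c√K_a = 0.3596×16.8×1.9 − 2×28.1×0.5997 = -22.22 kPa.

-22.2 kPa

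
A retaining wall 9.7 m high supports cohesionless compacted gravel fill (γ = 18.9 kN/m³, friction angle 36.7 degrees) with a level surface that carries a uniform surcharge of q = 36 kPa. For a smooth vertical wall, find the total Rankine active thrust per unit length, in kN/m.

K_a = tan²(45° − φ/2) = 0.2519.
Soil triangle: ½ K_a γ H² = 0.5×0.2519×18.9×9.7² = 223.9 kN/m.
Surcharge rectangle: K_a q H = 0.2519×36×9.7 = 87.95 kN/m.
Total = 223.9 + 87.95 = 311.9 kN/m.

312 kN/m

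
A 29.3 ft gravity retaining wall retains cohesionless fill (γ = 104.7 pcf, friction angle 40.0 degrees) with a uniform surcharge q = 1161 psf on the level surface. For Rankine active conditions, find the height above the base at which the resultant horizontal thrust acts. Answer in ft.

K_a = 0.2174.
Triangular part P₁ = ½K_aγH² = 9772 at H/3 = 9.767 ft; rectangular part P₂ = K_a q H = 7397 at H/2 = 14.65 ft.
ȳ = (P₁·9.767 + P₂·14.65)/(P₁+P₂) = 11.87 ft.

11.9 ft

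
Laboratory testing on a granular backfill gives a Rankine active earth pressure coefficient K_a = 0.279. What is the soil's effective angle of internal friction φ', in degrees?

K_a = tan²(45° − φ/2) ⇒ 45° − φ/2 = arctan(√0.279) = 27.84°.
φ = 2(45° − 27.84°) = 34.31°.

34.3°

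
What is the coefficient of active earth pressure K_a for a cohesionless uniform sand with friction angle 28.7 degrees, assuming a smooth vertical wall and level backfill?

K_a = tan²(45° − φ/2) = tan²(30.65°) = 0.3511.

0.351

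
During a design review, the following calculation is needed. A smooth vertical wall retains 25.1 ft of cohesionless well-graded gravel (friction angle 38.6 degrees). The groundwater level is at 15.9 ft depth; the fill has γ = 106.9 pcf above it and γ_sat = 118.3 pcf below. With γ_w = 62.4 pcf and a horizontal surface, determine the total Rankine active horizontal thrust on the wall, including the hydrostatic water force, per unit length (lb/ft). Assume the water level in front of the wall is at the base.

K_a = tan²(45° − φ/2) = 0.2316.
γ' = 118.3 − 62.4 = 55.90 pcf. Depth below WT = 9.2 ft.
σ'_h at WT = K_a γ d_w = 393.7 psf; at base = 393.7 + K_a γ' × 9.2 = 512.8 psf.
P₁ (0–15.9 ft) = ½×393.7×15.9 = 3130. P₂ (15.9–25.1 ft) = ½(393.7+512.8)×9.2 = 4170.
P_w = ½ γ_w h₂² = 0.5×62.4×9.2² = 2641. Total = 3130+4170+2641 = 9940 lb/ft.

9940 lb/ft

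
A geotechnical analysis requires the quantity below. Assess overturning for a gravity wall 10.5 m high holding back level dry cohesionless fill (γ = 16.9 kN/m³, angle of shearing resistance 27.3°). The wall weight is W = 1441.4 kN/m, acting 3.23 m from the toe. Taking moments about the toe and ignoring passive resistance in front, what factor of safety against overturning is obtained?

K_a = tan²(45° − 27.3°/2) = 0.3711.
P_a = ½K_aγH² = 0.5×0.3711×16.9×10.5² = 345.8 kN/m, acting at H/3 = 3.500 m above the base.
Overturning moment M_o = P_a × H/3 = 345.8 × 3.500 = 1210.
Resisting moment M_r = W × 3.23 = 1441.4 × 3.23 = 4656.
FS_overturning = M_r/M_o = 4656/1210 = 3.847.

3.85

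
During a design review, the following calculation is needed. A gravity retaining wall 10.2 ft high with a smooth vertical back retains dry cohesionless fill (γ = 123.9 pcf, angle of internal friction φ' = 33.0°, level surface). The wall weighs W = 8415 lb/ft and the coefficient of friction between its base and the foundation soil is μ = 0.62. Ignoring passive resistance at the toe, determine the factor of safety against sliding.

2.75

K_a = tan²(45° − 33.0°/2) = 0.2948.
P_a = ½K_aγH² = 0.5×0.2948×123.9×10.2² = 1900 lb/ft, acting at H/3 = 3.400 ft above the base.
FS_sliding = μW / P_a = 0.62×8415 / 1900 = 2.746.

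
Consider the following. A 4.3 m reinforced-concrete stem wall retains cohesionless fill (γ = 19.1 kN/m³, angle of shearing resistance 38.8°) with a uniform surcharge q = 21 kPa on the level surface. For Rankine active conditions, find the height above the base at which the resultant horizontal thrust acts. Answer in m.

1.68 m

K_a = 0.2296.
Triangular part P₁ = ½K_aγH² = 40.53 at H/3 = 1.433 m; rectangular part P₂ = K_a q H = 20.73 at H/2 = 2.150 m.
ȳ = (P₁·1.433 + P₂·2.150)/(P₁+P₂) = 1.676 m.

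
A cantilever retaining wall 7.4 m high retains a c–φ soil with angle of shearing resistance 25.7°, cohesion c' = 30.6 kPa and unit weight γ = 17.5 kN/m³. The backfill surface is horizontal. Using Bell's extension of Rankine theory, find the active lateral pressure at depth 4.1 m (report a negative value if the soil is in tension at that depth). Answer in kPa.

K_a = (1 − sin φ)/(1 + sin φ) = 0.3950.
σ_a = K_a γ z − 2c√K_a = 0.3950×17.5×4.1 − 2×30.6×0.6285 = -10.12 kPa.

-10.1 kPa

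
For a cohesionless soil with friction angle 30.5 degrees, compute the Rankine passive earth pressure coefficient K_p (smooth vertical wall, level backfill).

K_p = (1 + sin φ)/(1 − sin φ) = tan²(45° + 30.5°/2) = 3.061.

3.06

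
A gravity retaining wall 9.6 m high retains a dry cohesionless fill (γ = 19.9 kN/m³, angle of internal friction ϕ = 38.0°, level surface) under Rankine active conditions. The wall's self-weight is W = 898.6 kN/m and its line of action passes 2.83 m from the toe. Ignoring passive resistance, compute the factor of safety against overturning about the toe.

K_a = tan²(45° − 38.0°/2) = 0.2379.
P_a = ½K_aγH² = 0.5×0.2379×19.9×9.6² = 218.1 kN/m, acting at H/3 = 3.200 m above the base.
Overturning moment M_o = P_a × H/3 = 218.1 × 3.200 = 698.0.
Resisting moment M_r = W × 2.83 = 898.6 × 2.83 = 2543.
FS_overturning = M_r/M_o = 2543/698.0 = 3.643.

3.64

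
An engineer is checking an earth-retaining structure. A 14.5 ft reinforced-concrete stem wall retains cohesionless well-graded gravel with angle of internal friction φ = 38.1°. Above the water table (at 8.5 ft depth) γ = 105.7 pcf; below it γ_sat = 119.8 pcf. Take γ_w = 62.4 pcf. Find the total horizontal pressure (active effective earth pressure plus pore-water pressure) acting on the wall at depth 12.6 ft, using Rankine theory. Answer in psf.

524 psf

K_a = (1 − sin φ)/(1 + sin φ) = 0.2368.
γ' = 119.8 − 62.4 = 57.40 pcf.
Effective vertical stress at 12.6 ft: σ'_v = 105.7×8.5 + 57.40×4.10 = 1134 psf.
σ'_h = K_a σ'_v = 0.2368 × 1134 = 268.5 psf; u = γ_w × 4.10 = 255.8 psf.
Total σ_h = 268.5 + 255.8 = 524.4 psf.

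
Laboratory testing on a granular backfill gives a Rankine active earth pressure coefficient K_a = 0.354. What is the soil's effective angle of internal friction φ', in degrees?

28.5°

K_a = tan²(45° − φ/2) ⇒ 45° − φ/2 = arctan(√0.354) = 30.75°.
φ = 2(45° − 30.75°) = 28.50°.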